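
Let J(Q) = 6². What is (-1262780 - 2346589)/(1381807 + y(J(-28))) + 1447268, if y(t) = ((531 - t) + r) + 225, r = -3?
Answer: 2000879135063/1382524 ≈ 1.4473e+6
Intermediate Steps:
J(Q) = 36
y(t) = 753 - t (y(t) = ((531 - t) - 3) + 225 = (528 - t) + 225 = 753 - t)
(-1262780 - 2346589)/(1381807 + y(J(-28))) + 1447268 = (-1262780 - 2346589)/(1381807 + (753 - 1*36)) + 1447268 = -3609369/(1381807 + (753 - 36)) + 1447268 = -3609369/(1381807 + 717) + 1447268 = -3609369/1382524 + 1447268 = 2000879135063/1382524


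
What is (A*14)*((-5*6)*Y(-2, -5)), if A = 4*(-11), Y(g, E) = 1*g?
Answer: -36960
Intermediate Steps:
Y(g, E) = g
A = -44
(A*14)*((-5*6)*Y(-2, -5)) = (-44*14)*(-5*6*(-2)) = -(-18480)*(-2) = -616*60 = -36960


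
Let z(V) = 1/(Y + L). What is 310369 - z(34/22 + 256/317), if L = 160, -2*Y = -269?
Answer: 182807339/589 ≈ 3.1037e+5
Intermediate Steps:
Y = 269/2 (Y = -½*(-269) = 269/2 ≈ 134.50)
z(V) = 2/589 (z(V) = 1/(269/2 + 160) = 1/(589/2) = 2/589)
310369 - z(34/22 + 256/317) = 310369 - 1*2/589 = 310369 - 2/589 = 182807339/589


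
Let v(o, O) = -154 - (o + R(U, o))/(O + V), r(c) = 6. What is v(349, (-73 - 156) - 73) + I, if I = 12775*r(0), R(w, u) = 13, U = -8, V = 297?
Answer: 382842/5 ≈ 76568.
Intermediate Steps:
I = 76650 (I = 12775*6 = 76650)
v(o, O) = -154 - (13 + o)/(297 + O) (v(o, O) = -154 - (o + 13)/(O + 297) = -154 - (13 + o)/(297 + O))
v(349, (-73 - 156) - 73) + I = (-45751 - 1*349 - 154*((-73 - 156) - 73))/(297 + ((-73 - 156) - 73)) + 76650 = (-45751 - 349 - 154*(-229 - 73))/(297 + (-229 - 73)) + 76650 = (-45751 - 349 - 154*(-302))/(297 - 302) + 76650 = (-45751 - 349 + 46508)/(-5) + 76650 = -⅕*408 + 76650 = -408/5 + 76650 = 382842/5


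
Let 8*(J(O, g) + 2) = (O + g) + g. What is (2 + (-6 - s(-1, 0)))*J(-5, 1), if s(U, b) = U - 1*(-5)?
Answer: 19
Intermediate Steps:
s(U, b) = 5 + U (s(U, b) = U + 5 = 5 + U)
J(O, g) = -2 + g/4 + O/8 (J(O, g) = -2 + ((O + g) + g)/8 = -2 + (O + 2*g)/8 = -2 + (g/4 + O/8) = -2 + g/4 + O/8)
(2 + (-6 - s(-1, 0)))*J(-5, 1) = (2 + (-6 - (5 - 1)))*(-2 + (1/4)*1 + (1/8)*(-5)) = (2 + (-6 - 1*4))*(-2 + 1/4 - 5/8) = (2 + (-6 - 4))*(-19/8) = (2 - 10)*(-19/8) = -8*(-19/8) = 19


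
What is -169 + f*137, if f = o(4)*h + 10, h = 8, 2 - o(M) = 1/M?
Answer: 3119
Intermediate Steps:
o(M) = 2 - 1/M
f = 24 (f = (2 - 1/4)*8 + 10 = (7/4)*8 + 10 = 14 + 10 = 24)
-169 + f*137 = -169 + 24*137 = -169 + 3288 = 3119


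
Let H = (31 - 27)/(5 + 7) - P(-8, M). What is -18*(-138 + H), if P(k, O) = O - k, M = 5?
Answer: 2712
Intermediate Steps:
H = -38/3 (H = (31 - 27)/(5 + 7) - (5 - 1*(-8)) = 4/12 - (5 + 8) = 4*(1/12) - 1*13 = 1/3 - 13 = -38/3 ≈ -12.667)
-18*(-138 + H) = -18*(-138 - 38/3) = -18*(-452/3) = 2712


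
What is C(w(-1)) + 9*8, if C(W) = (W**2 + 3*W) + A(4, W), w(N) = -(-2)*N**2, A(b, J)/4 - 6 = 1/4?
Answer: 107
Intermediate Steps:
A(b, J) = 25 (A(b, J) = 24 + 4/4 = 24 + 4*(1/4) = 24 + 1 = 25)
w(N) = 2*N**2
C(W) = 25 + W**2 + 3*W (C(W) = (W**2 + 3*W) + 25 = 25 + W**2 + 3*W)
C(w(-1)) + 9*8 = (25 + (2*(-1)**2)**2 + 3*(2*(-1)**2)) + 9*8 = (25 + (2*1)**2 + 3*(2*1)) + 72 = (25 + 2**2 + 3*2) + 72 = (25 + 4 + 6) + 72 = 35 + 72 = 107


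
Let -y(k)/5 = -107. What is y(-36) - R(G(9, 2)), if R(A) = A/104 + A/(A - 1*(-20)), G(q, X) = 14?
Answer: 472457/884 ≈ 534.45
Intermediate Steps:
y(k) = 535 (y(k) = -5*(-107) = 535)
R(A) = A/104 + A/(20 + A) (R(A) = A*(1/104) + A/(A + 20) = A/104 + A/(20 + A))
y(-36) - R(G(9, 2)) = 535 - 14*(124 + 14)/(104*(20 + 14)) = 535 - 14*138/(104*34) = 535 - 1*483/884 = 535 - 483/884 = 472457/884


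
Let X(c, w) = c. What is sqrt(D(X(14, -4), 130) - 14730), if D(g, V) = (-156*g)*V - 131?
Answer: I*sqrt(298781) ≈ 546.61*I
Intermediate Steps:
D(g, V) = -131 - 156*V*g (D(g, V) = -156*V*g - 131 = -131 - 156*V*g)
sqrt(D(X(14, -4), 130) - 14730) = sqrt((-131 - 156*130*14) - 14730) = sqrt((-131 - 283920) - 14730) = sqrt(-284051 - 14730) = sqrt(-298781) = I*sqrt(298781)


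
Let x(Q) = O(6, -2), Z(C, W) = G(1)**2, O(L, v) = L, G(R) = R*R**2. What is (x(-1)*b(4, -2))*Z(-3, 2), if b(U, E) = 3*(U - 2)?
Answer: 36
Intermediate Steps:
G(R) = R**3
Z(C, W) = 1 (Z(C, W) = (1**3)**2 = 1**2 = 1)
x(Q) = 6
b(U, E) = -6 + 3*U (b(U, E) = 3*(-2 + U) = -6 + 3*U)
(x(-1)*b(4, -2))*Z(-3, 2) = (6*(-6 + 3*4))*1 = (6*(-6 + 12))*1 = (6*6)*1 = 36*1 = 36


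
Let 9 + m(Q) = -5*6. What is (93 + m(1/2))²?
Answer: 2916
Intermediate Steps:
m(Q) = -39 (m(Q) = -9 - 5*6 = -9 - 30 = -39)
(93 + m(1/2))² = (93 - 39)² = 54² = 2916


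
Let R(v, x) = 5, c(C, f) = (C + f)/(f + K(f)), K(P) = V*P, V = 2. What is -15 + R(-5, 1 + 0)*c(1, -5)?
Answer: -41/3 ≈ -13.667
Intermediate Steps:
K(P) = 2*P
c(C, f) = (C + f)/(3*f) (c(C, f) = (C + f)/(f + 2*f) = (C + f)/((3*f)) = (C + f)*(1/(3*f)) = (C + f)/(3*f))
-15 + R(-5, 1 + 0)*c(1, -5) = -15 + 5*((⅓)*(1 - 5)/(-5)) = -15 + 5*((⅓)*(-⅕)*(-4)) = -15 + 5*(4/15) = -15 + 4/3 = -41/3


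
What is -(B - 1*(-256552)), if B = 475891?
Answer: -732443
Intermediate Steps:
-(B - 1*(-256552)) = -(475891 - 1*(-256552)) = -(475891 + 256552) = -1*732443 = -732443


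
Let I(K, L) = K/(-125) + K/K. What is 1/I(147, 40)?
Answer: -125/22 ≈ -5.6818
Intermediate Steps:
I(K, L) = 1 - K/125 (I(K, L) = K*(-1/125) + 1 = -K/125 + 1 = 1 - K/125)
1/I(147, 40) = 1/(1 - 1/125*147) = 1/(1 - 147/125) = 1/(-22/125) = -125/22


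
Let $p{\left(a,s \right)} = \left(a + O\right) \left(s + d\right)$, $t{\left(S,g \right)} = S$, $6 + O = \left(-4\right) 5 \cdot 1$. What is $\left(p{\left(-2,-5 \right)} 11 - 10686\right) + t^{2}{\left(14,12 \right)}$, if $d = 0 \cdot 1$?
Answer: $-8950$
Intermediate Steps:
$O = -26$ ($O = -6 + \left(-4\right) 5 \cdot 1 = -6 - 20 = -26$)
$d = 0$
$p{\left(a,s \right)} = s \left(-26 + a\right)$ ($p{\left(a,s \right)} = \left(a - 26\right) \left(s + 0\right) = \left(-26 + a\right) s = s \left(-26 + a\right)$)
$\left(p{\left(-2,-5 \right)} 11 - 10686\right) + t^{2}{\left(14,12 \right)} = \left(- 5 \left(-26 - 2\right) 11 - 10686\right) + 14^{2} = \left(\left(-5\right) \left(-28\right) 11 - 10686\right) + 196 = \left(140 \cdot 11 - 10686\right) + 196 = \left(1540 - 10686\right) + 196 = -9146 + 196 = -8950$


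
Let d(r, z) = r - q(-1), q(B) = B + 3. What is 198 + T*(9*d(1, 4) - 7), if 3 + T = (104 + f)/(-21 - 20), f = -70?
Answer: 10630/41 ≈ 259.27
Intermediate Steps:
q(B) = 3 + B
T = -157/41 (T = -3 + (104 - 70)/(-21 - 20) = -3 + 34/(-41) = -3 + 34*(-1/41) = -3 - 34/41 = -157/41 ≈ -3.8293)
d(r, z) = -2 + r (d(r, z) = r - (3 - 1) = r - 1*2 = r - 2 = -2 + r)
198 + T*(9*d(1, 4) - 7) = 198 - 157*(9*(-2 + 1) - 7)/41 = 198 - 157*(9*(-1) - 7)/41 = 198 - 157*(-9 - 7)/41 = 198 - 157/41*(-16) = 198 + 2512/41 = 10630/41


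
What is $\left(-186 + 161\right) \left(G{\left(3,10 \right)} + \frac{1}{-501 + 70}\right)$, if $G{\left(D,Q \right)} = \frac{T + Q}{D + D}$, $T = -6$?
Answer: $- \frac{21475}{1293} \approx -16.609$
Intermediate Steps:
$G{\left(D,Q \right)} = \frac{-6 + Q}{2 D}$ ($G{\left(D,Q \right)} = \frac{-6 + Q}{D + D} = \frac{-6 + Q}{2 D}$)
$\left(-186 + 161\right) \left(G{\left(3,10 \right)} + \frac{1}{-501 + 70}\right) = \left(-186 + 161\right) \left(\frac{-6 + 10}{2 \cdot 3} + \frac{1}{-501 + 70}\right) = - 25 \left(\frac{1}{2} \cdot \frac{1}{3} \cdot 4 + \frac{1}{-431}\right) = - 25 \left(\frac{2}{3} - \frac{1}{431}\right) = \left(-25\right) \frac{859}{1293} = - \frac{21475}{1293}$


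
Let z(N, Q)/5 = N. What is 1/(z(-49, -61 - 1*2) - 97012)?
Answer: -1/97257 ≈ -1.0282e-5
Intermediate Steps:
z(N, Q) = 5*N
1/(z(-49, -61 - 1*2) - 97012) = 1/(5*(-49) - 97012) = 1/(-245 - 97012) = 1/(-97257) = -1/97257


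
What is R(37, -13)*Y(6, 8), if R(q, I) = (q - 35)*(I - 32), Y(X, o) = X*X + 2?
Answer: -3420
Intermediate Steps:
Y(X, o) = 2 + X² (Y(X, o) = X² + 2 = 2 + X²)
R(q, I) = (-35 + q)*(-32 + I)
R(37, -13)*Y(6, 8) = (1120 - 35*(-13) - 32*37 - 13*37)*(2 + 6²) = (1120 + 455 - 1184 - 481)*(2 + 36) = -90*38 = -3420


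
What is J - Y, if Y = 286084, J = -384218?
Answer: -670302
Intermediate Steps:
J - Y = -384218 - 1*286084 = -384218 - 286084 = -670302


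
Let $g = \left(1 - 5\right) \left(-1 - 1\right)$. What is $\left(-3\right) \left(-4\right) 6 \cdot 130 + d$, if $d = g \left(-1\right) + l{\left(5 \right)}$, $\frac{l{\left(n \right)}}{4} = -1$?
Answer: $9348$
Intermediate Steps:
$l{\left(n \right)} = -4$ ($l{\left(n \right)} = 4 \left(-1\right) = -4$)
$g = 8$ ($g = \left(-4\right) \left(-2\right) = 8$)
$d = -12$ ($d = 8 \left(-1\right) - 4 = -8 - 4 = -12$)
$\left(-3\right) \left(-4\right) 6 \cdot 130 + d = \left(-3\right) \left(-4\right) 6 \cdot 130 - 12 = 12 \cdot 6 \cdot 130 - 12 = 72 \cdot 130 - 12 = 9360 - 12 = 9348$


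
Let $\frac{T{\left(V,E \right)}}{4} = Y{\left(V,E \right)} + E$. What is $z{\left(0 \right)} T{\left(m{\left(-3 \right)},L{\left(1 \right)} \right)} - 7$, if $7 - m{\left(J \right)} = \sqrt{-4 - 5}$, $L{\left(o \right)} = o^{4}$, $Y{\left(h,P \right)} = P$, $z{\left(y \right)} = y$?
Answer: $-7$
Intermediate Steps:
$m{\left(J \right)} = 7 - 3 i$ ($m{\left(J \right)} = 7 - \sqrt{-4 - 5} = 7 - \sqrt{-9} = 7 - 3 i$)
$T{\left(V,E \right)} = 8 E$ ($T{\left(V,E \right)} = 4 \left(E + E\right) = 4 \cdot 2 E = 8 E$)
$z{\left(0 \right)} T{\left(m{\left(-3 \right)},L{\left(1 \right)} \right)} - 7 = 0 \cdot 8 \cdot 1^{4} - 7 = 0 \cdot 8 \cdot 1 - 7 = 0 \cdot 8 - 7 = 0 - 7 = -7$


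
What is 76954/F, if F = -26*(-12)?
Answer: 38477/156 ≈ 246.65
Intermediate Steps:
F = 312
76954/F = 76954/312 = 76954*(1/312) = 38477/156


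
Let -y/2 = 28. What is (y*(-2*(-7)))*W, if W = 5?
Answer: -3920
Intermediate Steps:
y = -56 (y = -2*28 = -56)
(y*(-2*(-7)))*W = -(-112)*(-7)*5 = -56*14*5 = -784*5 = -3920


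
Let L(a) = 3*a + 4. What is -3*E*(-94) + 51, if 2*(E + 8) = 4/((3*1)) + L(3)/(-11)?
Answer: -24020/11 ≈ -2183.6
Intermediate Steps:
L(a) = 4 + 3*a
E = -523/66 (E = -8 + (4/((3*1)) + (4 + 3*3)/(-11))/2 = -8 + (4/3 + (4 + 9)*(-1/11))/2 = -8 + (4*(⅓) + 13*(-1/11))/2 = -8 + (4/3 - 13/11)/2 = -8 + (½)*(5/33) = -8 + 5/66 = -523/66 ≈ -7.9242)
-3*E*(-94) + 51 = -3*(-523/66)*(-94) + 51 = (523/22)*(-94) + 51 = -24581/11 + 51 = -24020/11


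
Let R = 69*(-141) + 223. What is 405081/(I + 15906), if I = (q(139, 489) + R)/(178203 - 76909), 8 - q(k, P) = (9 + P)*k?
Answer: 2279570823/89505758 ≈ 25.468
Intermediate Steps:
q(k, P) = 8 - k*(9 + P) (q(k, P) = 8 - (9 + P)*k = 8 - k*(9 + P))
R = -9506 (R = -9729 + 223 = -9506)
I = -39360/50647 (I = ((8 - 9*139 - 1*489*139) - 9506)/(178203 - 76909) = ((8 - 1251 - 67971) - 9506)/101294 = (-69214 - 9506)*(1/101294) = -78720*1/101294 = -39360/50647 ≈ -0.77714)
405081/(I + 15906) = 405081/(-39360/50647 + 15906) = 405081/(805551822/50647) = 405081*(50647/805551822) = 2279570823/89505758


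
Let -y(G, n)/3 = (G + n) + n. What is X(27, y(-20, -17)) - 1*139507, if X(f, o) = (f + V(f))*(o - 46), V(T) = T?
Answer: -133243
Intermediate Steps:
y(G, n) = -6*n - 3*G (y(G, n) = -3*((G + n) + n) = -3*(G + 2*n) = -6*n - 3*G)
X(f, o) = 2*f*(-46 + o) (X(f, o) = (f + f)*(o - 46) = (2*f)*(-46 + o) = 2*f*(-46 + o))
X(27, y(-20, -17)) - 1*139507 = 2*27*(-46 + (-6*(-17) - 3*(-20))) - 1*139507 = 2*27*(-46 + (102 + 60)) - 139507 = 2*27*(-46 + 162) - 139507 = 2*27*116 - 139507 = 6264 - 139507 = -133243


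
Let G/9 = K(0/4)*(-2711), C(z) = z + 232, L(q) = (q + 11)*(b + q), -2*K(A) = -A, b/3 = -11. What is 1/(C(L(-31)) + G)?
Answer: 1/1512 ≈ 0.00066138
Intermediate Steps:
b = -33 (b = 3*(-11) = -33)
K(A) = A/2 (K(A) = -(-1)*A/2 = A/2)
L(q) = (-33 + q)*(11 + q) (L(q) = (q + 11)*(-33 + q) = (11 + q)*(-33 + q) = (-33 + q)*(11 + q))
C(z) = 232 + z
G = 0 (G = 9*(((0/4)/2)*(-2711)) = 9*(((0*(¼))/2)*(-2711)) = 9*(((½)*0)*(-2711)) = 9*(0*(-2711)) = 9*0 = 0)
1/(C(L(-31)) + G) = 1/((232 + (-363 + (-31)² - 22*(-31))) + 0) = 1/((232 + (-363 + 961 + 682)) + 0) = 1/((232 + 1280) + 0) = 1/(1512 + 0) = 1/1512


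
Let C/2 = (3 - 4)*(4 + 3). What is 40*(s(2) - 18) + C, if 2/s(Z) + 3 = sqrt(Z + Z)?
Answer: -814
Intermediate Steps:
s(Z) = 2/(-3 + sqrt(2)*sqrt(Z)) (s(Z) = 2/(-3 + sqrt(Z + Z)) = 2/(-3 + sqrt(2*Z)) = 2/(-3 + sqrt(2)*sqrt(Z)))
C = -14 (C = 2*((3 - 4)*(4 + 3)) = 2*(-1*7) = 2*(-7) = -14)
40*(s(2) - 18) + C = 40*(2/(-3 + sqrt(2)*sqrt(2)) - 18) - 14 = 40*(2/(-3 + 2) - 18) - 14 = 40*(2/(-1) - 18) - 14 = 40*(2*(-1) - 18) - 14 = 40*(-2 - 18) - 14 = 40*(-20) - 14 = -800 - 14 = -814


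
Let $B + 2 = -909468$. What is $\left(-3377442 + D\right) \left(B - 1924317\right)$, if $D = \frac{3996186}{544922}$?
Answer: $\frac{2607705281684665503}{272461} \approx 9.5709 \cdot 10^{12}$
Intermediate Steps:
$B = -909470$ ($B = -2 - 909468 = -909470$)
$D = \frac{1998093}{272461}$ ($D = 3996186 \cdot \frac{1}{544922} = \frac{1998093}{272461} \approx 7.3335$)
$\left(-3377442 + D\right) \left(B - 1924317\right) = \left(-3377442 + \frac{1998093}{272461}\right) \left(-909470 - 1924317\right) = \left(- \frac{920219226669}{272461}\right) \left(-2833787\right) = \frac{2607705281684665503}{272461}$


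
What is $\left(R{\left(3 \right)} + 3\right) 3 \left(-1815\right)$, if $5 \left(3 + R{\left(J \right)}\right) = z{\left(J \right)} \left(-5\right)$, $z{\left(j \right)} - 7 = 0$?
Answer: $38115$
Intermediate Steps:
$z{\left(j \right)} = 7$ ($z{\left(j \right)} = 7 + 0 = 7$)
$R{\left(J \right)} = -10$ ($R{\left(J \right)} = -3 + \frac{7 \left(-5\right)}{5} = -3 + \frac{1}{5} \left(-35\right) = -3 - 7 = -10$)
$\left(R{\left(3 \right)} + 3\right) 3 \left(-1815\right) = \left(-10 + 3\right) 3 \left(-1815\right) = \left(-7\right) 3 \left(-1815\right) = \left(-21\right) \left(-1815\right) = 38115$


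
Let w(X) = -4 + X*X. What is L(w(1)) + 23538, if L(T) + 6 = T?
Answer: 23529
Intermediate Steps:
w(X) = -4 + X²
L(T) = -6 + T
L(w(1)) + 23538 = (-6 + (-4 + 1²)) + 23538 = (-6 + (-4 + 1)) + 23538 = (-6 - 3) + 23538 = -9 + 23538 = 23529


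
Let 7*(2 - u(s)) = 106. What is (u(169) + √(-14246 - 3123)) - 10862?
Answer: -76126/7 + I*√17369 ≈ -10875.0 + 131.79*I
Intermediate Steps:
u(s) = -92/7 (u(s) = 2 - ⅐*106 = 2 - 106/7 = -92/7)
(u(169) + √(-14246 - 3123)) - 10862 = (-92/7 + √(-14246 - 3123)) - 10862 = (-92/7 + √(-17369)) - 10862 = (-92/7 + I*√17369) - 10862 = -76126/7 + I*√17369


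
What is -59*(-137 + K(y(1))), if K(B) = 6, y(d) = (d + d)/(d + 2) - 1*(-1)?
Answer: 7729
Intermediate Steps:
y(d) = 1 + 2*d/(2 + d) (y(d) = (2*d)/(2 + d) + 1 = 2*d/(2 + d) + 1 = 1 + 2*d/(2 + d))
-59*(-137 + K(y(1))) = -59*(-137 + 6) = -59*(-131) = 7729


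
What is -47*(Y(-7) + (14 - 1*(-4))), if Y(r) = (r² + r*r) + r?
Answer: -5123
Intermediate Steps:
Y(r) = r + 2*r² (Y(r) = (r² + r²) + r = 2*r² + r = r + 2*r²)
-47*(Y(-7) + (14 - 1*(-4))) = -47*(-7*(1 + 2*(-7)) + (14 - 1*(-4))) = -47*(-7*(1 - 14) + (14 + 4)) = -47*(-7*(-13) + 18) = -47*(91 + 18) = -47*109 = -5123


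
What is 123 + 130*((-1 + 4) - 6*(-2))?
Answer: 2073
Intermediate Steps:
123 + 130*((-1 + 4) - 6*(-2)) = 123 + 130*(3 + 12) = 123 + 130*15 = 123 + 1950 = 2073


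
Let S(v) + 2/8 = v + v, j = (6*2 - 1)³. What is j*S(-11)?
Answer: -118459/4 ≈ -29615.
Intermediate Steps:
j = 1331 (j = (12 - 1)³ = 11³ = 1331)
S(v) = -¼ + 2*v (S(v) = -¼ + (v + v) = -¼ + 2*v)
j*S(-11) = 1331*(-¼ + 2*(-11)) = 1331*(-¼ - 22) = 1331*(-89/4) = -118459/4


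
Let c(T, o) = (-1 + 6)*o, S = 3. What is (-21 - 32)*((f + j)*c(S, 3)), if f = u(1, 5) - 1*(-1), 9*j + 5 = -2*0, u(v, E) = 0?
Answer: -1060/3 ≈ -353.33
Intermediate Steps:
c(T, o) = 5*o
j = -5/9 (j = -5/9 + (-2*0)/9 = -5/9 + (⅑)*0 = -5/9 + 0 = -5/9 ≈ -0.55556)
f = 1 (f = 0 - 1*(-1) = 0 + 1 = 1)
(-21 - 32)*((f + j)*c(S, 3)) = (-21 - 32)*((1 - 5/9)*(5*3)) = -212*15/9 = -53*20/3 = -1060/3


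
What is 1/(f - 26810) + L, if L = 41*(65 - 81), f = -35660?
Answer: -40980321/62470 ≈ -656.00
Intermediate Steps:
L = -656 (L = 41*(-16) = -656)
1/(f - 26810) + L = 1/(-35660 - 26810) - 656 = 1/(-62470) - 656 = -1/62470 - 656 = -40980321/62470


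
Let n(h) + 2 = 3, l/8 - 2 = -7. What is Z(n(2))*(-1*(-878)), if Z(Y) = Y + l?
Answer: -34242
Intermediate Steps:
l = -40 (l = 16 + 8*(-7) = 16 - 56 = -40)
n(h) = 1 (n(h) = -2 + 3 = 1)
Z(Y) = -40 + Y (Z(Y) = Y - 40 = -40 + Y)
Z(n(2))*(-1*(-878)) = (-40 + 1)*(-1*(-878)) = -39*878 = -34242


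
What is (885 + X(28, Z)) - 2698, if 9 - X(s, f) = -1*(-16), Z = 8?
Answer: -1820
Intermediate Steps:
X(s, f) = -7 (X(s, f) = 9 - (-1)*(-16) = 9 - 1*16 = 9 - 16 = -7)
(885 + X(28, Z)) - 2698 = (885 - 7) - 2698 = 878 - 2698 = -1820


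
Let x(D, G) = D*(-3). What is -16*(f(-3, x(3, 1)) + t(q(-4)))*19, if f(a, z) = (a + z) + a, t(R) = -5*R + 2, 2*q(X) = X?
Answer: 912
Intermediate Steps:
x(D, G) = -3*D
q(X) = X/2
t(R) = 2 - 5*R
f(a, z) = z + 2*a
-16*(f(-3, x(3, 1)) + t(q(-4)))*19 = -16*((-3*3 + 2*(-3)) + (2 - 5*(-4)/2))*19 = -16*((-9 - 6) + (2 - 5*(-2)))*19 = -16*(-15 + (2 + 10))*19 = -16*(-15 + 12)*19 = -(-48)*19 = -16*(-57) = 912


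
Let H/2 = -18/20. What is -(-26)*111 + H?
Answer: 14421/5 ≈ 2884.2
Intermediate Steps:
H = -9/5 (H = 2*(-18/20) = 2*(-18*1/20) = 2*(-9/10) = -9/5 ≈ -1.8000)
-(-26)*111 + H = -(-26)*111 - 9/5 = -26*(-111) - 9/5 = 2886 - 9/5 = 14421/5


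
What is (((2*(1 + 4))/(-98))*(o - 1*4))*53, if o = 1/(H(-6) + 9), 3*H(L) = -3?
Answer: 8215/392 ≈ 20.957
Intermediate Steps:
H(L) = -1 (H(L) = (⅓)*(-3) = -1)
o = ⅛ (o = 1/(-1 + 9) = 1/8 = ⅛ ≈ 0.12500)
(((2*(1 + 4))/(-98))*(o - 1*4))*53 = (((2*(1 + 4))/(-98))*(⅛ - 1*4))*53 = (((2*5)*(-1/98))*(⅛ - 4))*53 = ((10*(-1/98))*(-31/8))*53 = -5/49*(-31/8)*53 = (155/392)*53 = 8215/392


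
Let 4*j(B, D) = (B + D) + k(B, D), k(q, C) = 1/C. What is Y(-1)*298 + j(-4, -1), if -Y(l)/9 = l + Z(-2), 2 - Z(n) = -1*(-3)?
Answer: 10725/2 ≈ 5362.5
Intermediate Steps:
Z(n) = -1 (Z(n) = 2 - (-1)*(-3) = 2 - 1*3 = 2 - 3 = -1)
Y(l) = 9 - 9*l (Y(l) = -9*(l - 1) = -9*(-1 + l) = 9 - 9*l)
j(B, D) = B/4 + D/4 + 1/(4*D) (j(B, D) = ((B + D) + 1/D)/4 = (B + D + 1/D)/4 = B/4 + D/4 + 1/(4*D))
Y(-1)*298 + j(-4, -1) = (9 - 9*(-1))*298 + (¼)*(1 - (-4 - 1))/(-1) = (9 + 9)*298 + (¼)*(-1)*(1 - 1*(-5)) = 18*298 + (¼)*(-1)*(1 + 5) = 5364 + (¼)*(-1)*6 = 5364 - 3/2 = 10725/2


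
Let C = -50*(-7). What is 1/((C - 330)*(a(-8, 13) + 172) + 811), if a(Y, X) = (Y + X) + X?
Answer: 1/4611 ≈ 0.00021687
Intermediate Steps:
a(Y, X) = Y + 2*X (a(Y, X) = (X + Y) + X = Y + 2*X)
C = 350
1/((C - 330)*(a(-8, 13) + 172) + 811) = 1/((350 - 330)*((-8 + 2*13) + 172) + 811) = 1/(20*((-8 + 26) + 172) + 811) = 1/(20*(18 + 172) + 811) = 1/(20*190 + 811) = 1/(3800 + 811) = 1/4611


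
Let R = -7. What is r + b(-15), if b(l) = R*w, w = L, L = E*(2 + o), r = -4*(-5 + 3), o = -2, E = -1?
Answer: 8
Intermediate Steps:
r = 8 (r = -4*(-2) = 8)
L = 0 (L = -(2 - 2) = -1*0 = 0)
w = 0
b(l) = 0 (b(l) = -7*0 = 0)
r + b(-15) = 8 + 0 = 8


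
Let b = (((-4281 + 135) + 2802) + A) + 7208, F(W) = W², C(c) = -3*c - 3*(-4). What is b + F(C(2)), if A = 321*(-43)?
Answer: -7903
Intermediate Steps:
C(c) = 12 - 3*c (C(c) = -3*c + 12 = 12 - 3*c)
A = -13803
b = -7939 (b = (((-4281 + 135) + 2802) - 13803) + 7208 = ((-4146 + 2802) - 13803) + 7208 = (-1344 - 13803) + 7208 = -15147 + 7208 = -7939)
b + F(C(2)) = -7939 + (12 - 3*2)² = -7939 + (12 - 6)² = -7939 + 6² = -7939 + 36 = -7903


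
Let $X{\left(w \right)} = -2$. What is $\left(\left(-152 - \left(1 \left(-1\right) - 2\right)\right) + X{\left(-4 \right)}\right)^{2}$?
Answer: $22801$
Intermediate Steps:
$\left(\left(-152 - \left(1 \left(-1\right) - 2\right)\right) + X{\left(-4 \right)}\right)^{2} = \left(\left(-152 - \left(1 \left(-1\right) - 2\right)\right) - 2\right)^{2} = \left(\left(-152 - \left(-1 - 2\right)\right) - 2\right)^{2} = \left(\left(-152 - -3\right) - 2\right)^{2} = \left(\left(-152 + 3\right) - 2\right)^{2} = \left(-149 - 2\right)^{2} = \left(-151\right)^{2} = 22801$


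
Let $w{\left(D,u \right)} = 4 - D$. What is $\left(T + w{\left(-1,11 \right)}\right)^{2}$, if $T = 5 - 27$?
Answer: $289$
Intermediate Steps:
$T = -22$
$\left(T + w{\left(-1,11 \right)}\right)^{2} = \left(-22 + \left(4 - -1\right)\right)^{2} = \left(-22 + \left(4 + 1\right)\right)^{2} = \left(-22 + 5\right)^{2} = \left(-17\right)^{2} = 289$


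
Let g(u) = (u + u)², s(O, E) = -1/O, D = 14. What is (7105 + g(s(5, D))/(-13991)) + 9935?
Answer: 5960165996/349775 ≈ 17040.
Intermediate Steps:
g(u) = 4*u² (g(u) = (2*u)² = 4*u²)
(7105 + g(s(5, D))/(-13991)) + 9935 = (7105 + (4*(-1/5)²)/(-13991)) + 9935 = (7105 + (4*(-1*⅕)²)*(-1/13991)) + 9935 = (7105 + (4*(-⅕)²)*(-1/13991)) + 9935 = (7105 + (4*(1/25))*(-1/13991)) + 9935 = (7105 + (4/25)*(-1/13991)) + 9935 = (7105 - 4/349775) + 9935 = 2485151371/349775 + 9935 = 5960165996/349775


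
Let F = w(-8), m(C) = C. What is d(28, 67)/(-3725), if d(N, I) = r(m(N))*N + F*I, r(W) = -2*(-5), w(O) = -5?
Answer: 11/745 ≈ 0.014765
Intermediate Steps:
r(W) = 10
F = -5
d(N, I) = -5*I + 10*N (d(N, I) = 10*N - 5*I = -5*I + 10*N)
d(28, 67)/(-3725) = (-5*67 + 10*28)/(-3725) = (-335 + 280)*(-1/3725) = -55*(-1/3725) = 11/745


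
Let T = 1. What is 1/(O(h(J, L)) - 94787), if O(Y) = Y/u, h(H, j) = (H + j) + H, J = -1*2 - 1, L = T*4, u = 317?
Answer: -317/30047481 ≈ -1.0550e-5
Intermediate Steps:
L = 4 (L = 1*4 = 4)
J = -3 (J = -2 - 1 = -3)
h(H, j) = j + 2*H
O(Y) = Y/317
1/(O(h(J, L)) - 94787) = 1/((4 + 2*(-3))/317 - 94787) = 1/((4 - 6)/317 - 94787) = 1/((1/317)*(-2) - 94787) = 1/(-2/317 - 94787) = 1/(-30047481/317) = -317/30047481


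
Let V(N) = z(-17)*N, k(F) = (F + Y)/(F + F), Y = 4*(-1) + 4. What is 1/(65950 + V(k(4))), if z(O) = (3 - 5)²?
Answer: 1/65952 ≈ 1.5163e-5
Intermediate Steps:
Y = 0 (Y = -4 + 4 = 0)
z(O) = 4 (z(O) = (-2)² = 4)
k(F) = ½ (k(F) = (F + 0)/(F + F) = F/((2*F)) = F*(1/(2*F)) = ½)
V(N) = 4*N
1/(65950 + V(k(4))) = 1/(65950 + 4*(½)) = 1/(65950 + 2) = 1/65952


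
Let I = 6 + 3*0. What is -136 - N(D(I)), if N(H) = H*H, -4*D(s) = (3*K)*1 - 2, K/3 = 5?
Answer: -4025/16 ≈ -251.56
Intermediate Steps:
K = 15 (K = 3*5 = 15)
I = 6 (I = 6 + 0 = 6)
D(s) = -43/4 (D(s) = -((3*15)*1 - 2)/4 = -(45*1 - 2)/4 = -(45 - 2)/4 = -¼*43 = -43/4)
N(H) = H²
-136 - N(D(I)) = -136 - (-43/4)² = -136 - 1*1849/16 = -136 - 1849/16 = -4025/16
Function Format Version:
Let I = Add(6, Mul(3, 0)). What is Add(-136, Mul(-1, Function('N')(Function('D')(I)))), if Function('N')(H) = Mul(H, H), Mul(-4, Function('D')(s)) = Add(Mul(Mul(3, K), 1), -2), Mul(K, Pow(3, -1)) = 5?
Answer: Rational(-4025, 16) ≈ -251.56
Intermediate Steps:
K = 15 (K = Mul(3, 5) = 15)
I = 6 (I = Add(6, 0) = 6)
Function('D')(s) = Rational(-43, 4) (Function('D')(s) = Mul(Rational(-1, 4), Add(Mul(Mul(3, 15), 1), -2)) = Mul(Rational(-1, 4), Add(Mul(45, 1), -2)) = Mul(Rational(-1, 4), Add(45, -2)) = Mul(Rational(-1, 4), 43) = Rational(-43, 4))
Function('N')(H) = Pow(H, 2)
Add(-136, Mul(-1, Function('N')(Function('D')(I)))) = Add(-136, Mul(-1, Pow(Rational(-43, 4), 2))) = Add(-136, Mul(-1, Rational(1849, 16))) = Add(-136, Rational(-1849, 16)) = Rational(-4025, 16)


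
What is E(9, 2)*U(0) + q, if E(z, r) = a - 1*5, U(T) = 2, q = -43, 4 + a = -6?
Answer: -73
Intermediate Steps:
a = -10 (a = -4 - 6 = -10)
E(z, r) = -15 (E(z, r) = -10 - 1*5 = -10 - 5 = -15)
E(9, 2)*U(0) + q = -15*2 - 43 = -30 - 43 = -73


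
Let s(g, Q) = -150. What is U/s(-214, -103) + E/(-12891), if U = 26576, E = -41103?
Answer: -56070961/322275 ≈ -173.98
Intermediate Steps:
U/s(-214, -103) + E/(-12891) = 26576/(-150) - 41103/(-12891) = 26576*(-1/150) - 41103*(-1/12891) = -13288/75 + 13701/4297 = -56070961/322275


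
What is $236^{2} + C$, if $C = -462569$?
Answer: $-406873$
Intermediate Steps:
$236^{2} + C = 236^{2} - 462569 = 55696 - 462569 = -406873$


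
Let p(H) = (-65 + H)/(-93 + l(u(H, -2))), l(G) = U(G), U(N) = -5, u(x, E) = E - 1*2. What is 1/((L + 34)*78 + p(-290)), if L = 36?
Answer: 98/535435 ≈ 0.00018303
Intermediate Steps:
u(x, E) = -2 + E (u(x, E) = E - 2 = -2 + E)
l(G) = -5
p(H) = 65/98 - H/98 (p(H) = (-65 + H)/(-93 - 5) = (-65 + H)/(-98) = (-65 + H)*(-1/98) = 65/98 - H/98)
1/((L + 34)*78 + p(-290)) = 1/((36 + 34)*78 + (65/98 - 1/98*(-290))) = 1/(70*78 + (65/98 + 145/49)) = 1/(5460 + 355/98) = 1/(535435/98) = 98/535435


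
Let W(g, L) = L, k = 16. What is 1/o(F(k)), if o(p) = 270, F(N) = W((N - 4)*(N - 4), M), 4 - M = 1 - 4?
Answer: 1/270 ≈ 0.0037037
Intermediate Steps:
M = 7 (M = 4 - (1 - 4) = 4 - 1*(-3) = 4 + 3 = 7)
F(N) = 7
1/o(F(k)) = 1/270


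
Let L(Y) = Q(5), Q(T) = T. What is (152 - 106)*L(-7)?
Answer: 230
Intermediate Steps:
L(Y) = 5
(152 - 106)*L(-7) = (152 - 106)*5 = 46*5 = 230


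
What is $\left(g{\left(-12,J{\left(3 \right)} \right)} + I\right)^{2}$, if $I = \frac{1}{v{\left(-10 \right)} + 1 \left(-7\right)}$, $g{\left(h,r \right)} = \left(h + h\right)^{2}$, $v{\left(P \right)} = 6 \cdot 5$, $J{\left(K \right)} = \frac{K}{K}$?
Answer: $\frac{175536001}{529} \approx 3.3183 \cdot 10^{5}$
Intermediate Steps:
$J{\left(K \right)} = 1$
$v{\left(P \right)} = 30$
$g{\left(h,r \right)} = 4 h^{2}$ ($g{\left(h,r \right)} = \left(2 h\right)^{2} = 4 h^{2}$)
$I = \frac{1}{23}$ ($I = \frac{1}{30 + 1 \left(-7\right)} = \frac{1}{30 - 7} = \frac{1}{23} \approx 0.043478$)
$\left(g{\left(-12,J{\left(3 \right)} \right)} + I\right)^{2} = \left(4 \left(-12\right)^{2} + \frac{1}{23}\right)^{2} = \left(4 \cdot 144 + \frac{1}{23}\right)^{2} = \left(576 + \frac{1}{23}\right)^{2} = \left(\frac{13249}{23}\right)^{2} = \frac{175536001}{529}$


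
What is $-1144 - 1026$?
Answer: $-2170$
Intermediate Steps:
$-1144 - 1026 = -2170$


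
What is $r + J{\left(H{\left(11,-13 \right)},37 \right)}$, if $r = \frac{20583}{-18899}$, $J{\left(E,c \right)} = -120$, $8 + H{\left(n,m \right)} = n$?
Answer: $- \frac{2288463}{18899} \approx -121.09$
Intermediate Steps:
$H{\left(n,m \right)} = -8 + n$
$r = - \frac{20583}{18899}$ ($r = 20583 \left(- \frac{1}{18899}\right) = - \frac{20583}{18899} \approx -1.0891$)
$r + J{\left(H{\left(11,-13 \right)},37 \right)} = - \frac{20583}{18899} - 120 = - \frac{2288463}{18899}$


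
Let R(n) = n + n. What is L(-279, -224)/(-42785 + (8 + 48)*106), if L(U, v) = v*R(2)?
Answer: 896/36849 ≈ 0.024315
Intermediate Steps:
R(n) = 2*n
L(U, v) = 4*v (L(U, v) = v*(2*2) = v*4 = 4*v)
L(-279, -224)/(-42785 + (8 + 48)*106) = (4*(-224))/(-42785 + (8 + 48)*106) = -896/(-42785 + 56*106) = -896/(-42785 + 5936) = -896/(-36849) = -896*(-1/36849) = 896/36849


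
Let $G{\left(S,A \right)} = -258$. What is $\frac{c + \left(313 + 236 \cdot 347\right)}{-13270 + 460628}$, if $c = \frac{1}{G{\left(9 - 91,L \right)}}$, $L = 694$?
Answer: $\frac{21208889}{115418364} \approx 0.18376$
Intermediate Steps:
$c = - \frac{1}{258}$ ($c = \frac{1}{-258} = - \frac{1}{258} \approx -0.003876$)
$\frac{c + \left(313 + 236 \cdot 347\right)}{-13270 + 460628} = \frac{- \frac{1}{258} + \left(313 + 236 \cdot 347\right)}{-13270 + 460628} = \frac{- \frac{1}{258} + \left(313 + 81892\right)}{447358} = \left(- \frac{1}{258} + 82205\right) \frac{1}{447358} = \frac{21208889}{258} \cdot \frac{1}{447358} = \frac{21208889}{115418364}$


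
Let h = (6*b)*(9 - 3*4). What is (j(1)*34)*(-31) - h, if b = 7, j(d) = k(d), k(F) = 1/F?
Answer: -928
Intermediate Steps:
j(d) = 1/d
h = -126 (h = (6*7)*(9 - 3*4) = 42*(9 - 12) = 42*(-3) = -126)
(j(1)*34)*(-31) - h = (34/1)*(-31) - 1*(-126) = (1*34)*(-31) + 126 = 34*(-31) + 126 = -1054 + 126 = -928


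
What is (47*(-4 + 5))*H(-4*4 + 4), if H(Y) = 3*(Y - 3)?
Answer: -2115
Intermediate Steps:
H(Y) = -9 + 3*Y (H(Y) = 3*(-3 + Y) = -9 + 3*Y)
(47*(-4 + 5))*H(-4*4 + 4) = (47*(-4 + 5))*(-9 + 3*(-4*4 + 4)) = (47*1)*(-9 + 3*(-16 + 4)) = 47*(-9 + 3*(-12)) = 47*(-9 - 36) = 47*(-45) = -2115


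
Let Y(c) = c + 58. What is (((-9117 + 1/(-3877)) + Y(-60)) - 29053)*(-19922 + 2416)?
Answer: 2590762744570/3877 ≈ 6.6824e+8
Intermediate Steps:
Y(c) = 58 + c
(((-9117 + 1/(-3877)) + Y(-60)) - 29053)*(-19922 + 2416) = (((-9117 + 1/(-3877)) + (58 - 60)) - 29053)*(-19922 + 2416) = (((-9117 - 1/3877) - 2) - 29053)*(-17506) = ((-35346610/3877 - 2) - 29053)*(-17506) = (-35354364/3877 - 29053)*(-17506) = -147992845/3877*(-17506) = 2590762744570/3877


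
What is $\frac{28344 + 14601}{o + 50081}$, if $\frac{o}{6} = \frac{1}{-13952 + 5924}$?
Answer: $\frac{57460410}{67008377} \approx 0.85751$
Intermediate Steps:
$o = - \frac{1}{1338}$ ($o = \frac{6}{-13952 + 5924} = \frac{6}{-8028} = 6 \left(- \frac{1}{8028}\right) = - \frac{1}{1338} \approx -0.00074738$)
$\frac{28344 + 14601}{o + 50081} = \frac{28344 + 14601}{- \frac{1}{1338} + 50081} = \frac{42945}{\frac{67008377}{1338}} = 42945 \cdot \frac{1338}{67008377} = \frac{57460410}{67008377}$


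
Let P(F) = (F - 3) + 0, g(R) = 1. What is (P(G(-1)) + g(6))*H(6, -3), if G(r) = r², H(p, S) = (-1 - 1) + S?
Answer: 5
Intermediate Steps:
H(p, S) = -2 + S
P(F) = -3 + F (P(F) = (-3 + F) + 0 = -3 + F)
(P(G(-1)) + g(6))*H(6, -3) = ((-3 + (-1)²) + 1)*(-2 - 3) = ((-3 + 1) + 1)*(-5) = (-2 + 1)*(-5) = -1*(-5) = 5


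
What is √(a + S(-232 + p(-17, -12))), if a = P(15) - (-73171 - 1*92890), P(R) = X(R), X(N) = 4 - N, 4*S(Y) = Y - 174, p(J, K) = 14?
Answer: 8*√2593 ≈ 407.37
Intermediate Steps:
S(Y) = -87/2 + Y/4 (S(Y) = (Y - 174)/4 = (-174 + Y)/4 = -87/2 + Y/4)
P(R) = 4 - R
a = 166050 (a = (4 - 1*15) - (-73171 - 1*92890) = (4 - 15) - (-73171 - 92890) = -11 - 1*(-166061) = -11 + 166061 = 166050)
√(a + S(-232 + p(-17, -12))) = √(166050 + (-87/2 + (-232 + 14)/4)) = √(166050 + (-87/2 + (¼)*(-218))) = √(166050 + (-87/2 - 109/2)) = √(166050 - 98) = √165952 = 8*√2593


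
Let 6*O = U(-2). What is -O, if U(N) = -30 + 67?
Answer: -37/6 ≈ -6.1667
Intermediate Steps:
U(N) = 37
O = 37/6 (O = (⅙)*37 = 37/6 ≈ 6.1667)
-O = -1*37/6 = -37/6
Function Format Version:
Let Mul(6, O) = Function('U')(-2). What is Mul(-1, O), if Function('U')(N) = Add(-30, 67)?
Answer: Rational(-37, 6) ≈ -6.1667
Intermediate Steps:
Function('U')(N) = 37
O = Rational(37, 6) (O = Mul(Rational(1, 6), 37) = Rational(37, 6) ≈ 6.1667)
Mul(-1, O) = Mul(-1, Rational(37, 6)) = Rational(-37, 6)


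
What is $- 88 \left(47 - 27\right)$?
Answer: $-1760$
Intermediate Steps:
$- 88 \left(47 - 27\right) = \left(-88\right) 20 = -1760$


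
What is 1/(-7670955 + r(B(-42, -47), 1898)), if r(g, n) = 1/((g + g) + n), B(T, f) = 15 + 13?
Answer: -1954/14989046069 ≈ -1.3036e-7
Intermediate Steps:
B(T, f) = 28
r(g, n) = 1/(n + 2*g) (r(g, n) = 1/(2*g + n) = 1/(n + 2*g))
1/(-7670955 + r(B(-42, -47), 1898)) = 1/(-7670955 + 1/(1898 + 2*28)) = 1/(-7670955 + 1/(1898 + 56)) = 1/(-7670955 + 1/1954) = 1/(-14989046069/1954) = -1954/14989046069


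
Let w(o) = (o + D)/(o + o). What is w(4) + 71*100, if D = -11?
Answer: 56793/8 ≈ 7099.1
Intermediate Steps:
w(o) = (-11 + o)/(2*o) (w(o) = (o - 11)/(o + o) = (-11 + o)/((2*o)) = (-11 + o)*(1/(2*o)) = (-11 + o)/(2*o))
w(4) + 71*100 = (½)*(-11 + 4)/4 + 71*100 = (½)*(¼)*(-7) + 7100 = -7/8 + 7100 = 56793/8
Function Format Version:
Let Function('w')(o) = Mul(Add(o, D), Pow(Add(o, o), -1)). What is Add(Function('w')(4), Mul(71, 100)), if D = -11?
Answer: Rational(56793, 8) ≈ 7099.1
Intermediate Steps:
Function('w')(o) = Mul(Rational(1, 2), Pow(o, -1), Add(-11, o)) (Function('w')(o) = Mul(Add(o, -11), Pow(Add(o, o), -1)) = Mul(Add(-11, o), Pow(Mul(2, o), -1)) = Mul(Add(-11, o), Mul(Rational(1, 2), Pow(o, -1))) = Mul(Rational(1, 2), Pow(o, -1), Add(-11, o)))
Add(Function('w')(4), Mul(71, 100)) = Add(Mul(Rational(1, 2), Pow(4, -1), Add(-11, 4)), Mul(71, 100)) = Add(Mul(Rational(1, 2), Rational(1, 4), -7), 7100) = Add(Rational(-7, 8), 7100) = Rational(56793, 8)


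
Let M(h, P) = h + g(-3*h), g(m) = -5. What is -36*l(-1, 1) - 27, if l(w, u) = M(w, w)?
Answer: 189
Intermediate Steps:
M(h, P) = -5 + h (M(h, P) = h - 5 = -5 + h)
l(w, u) = -5 + w
-36*l(-1, 1) - 27 = -36*(-5 - 1) - 27 = -36*(-6) - 27 = 216 - 27 = 189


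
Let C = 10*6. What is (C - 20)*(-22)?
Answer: -880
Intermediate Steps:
C = 60
(C - 20)*(-22) = (60 - 20)*(-22) = 40*(-22) = -880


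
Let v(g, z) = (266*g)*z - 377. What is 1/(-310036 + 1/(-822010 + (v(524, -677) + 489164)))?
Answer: -94696191/29359228272877 ≈ -3.2254e-6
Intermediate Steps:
v(g, z) = -377 + 266*g*z (v(g, z) = 266*g*z - 377 = -377 + 266*g*z)
1/(-310036 + 1/(-822010 + (v(524, -677) + 489164))) = 1/(-310036 + 1/(-822010 + ((-377 + 266*524*(-677)) + 489164))) = 1/(-310036 + 1/(-822010 + ((-377 - 94362968) + 489164))) = 1/(-310036 + 1/(-822010 + (-94363345 + 489164))) = 1/(-310036 + 1/(-822010 - 93874181)) = 1/(-310036 + 1/(-94696191)) = 1/(-310036 - 1/94696191) = 1/(-29359228272877/94696191) = -94696191/29359228272877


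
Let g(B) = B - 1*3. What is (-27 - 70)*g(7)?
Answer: -388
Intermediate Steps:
g(B) = -3 + B (g(B) = B - 3 = -3 + B)
(-27 - 70)*g(7) = (-27 - 70)*(-3 + 7) = -97*4 = -388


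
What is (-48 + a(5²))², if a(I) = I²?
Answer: 332929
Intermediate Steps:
(-48 + a(5²))² = (-48 + (5²)²)² = (-48 + 25²)² = (-48 + 625)² = 577² = 332929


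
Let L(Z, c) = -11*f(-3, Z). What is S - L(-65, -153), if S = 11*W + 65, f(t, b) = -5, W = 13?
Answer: 153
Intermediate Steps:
L(Z, c) = 55 (L(Z, c) = -11*(-5) = 55)
S = 208 (S = 11*13 + 65 = 143 + 65 = 208)
S - L(-65, -153) = 208 - 1*55 = 208 - 55 = 153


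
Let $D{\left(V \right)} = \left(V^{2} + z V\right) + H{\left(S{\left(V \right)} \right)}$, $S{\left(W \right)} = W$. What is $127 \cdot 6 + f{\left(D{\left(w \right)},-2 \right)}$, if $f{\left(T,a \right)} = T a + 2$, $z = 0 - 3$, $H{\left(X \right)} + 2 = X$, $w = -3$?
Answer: $738$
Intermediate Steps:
$H{\left(X \right)} = -2 + X$
$z = -3$
$D{\left(V \right)} = -2 + V^{2} - 2 V$ ($D{\left(V \right)} = \left(V^{2} - 3 V\right) + \left(-2 + V\right) = -2 + V^{2} - 2 V$)
$f{\left(T,a \right)} = 2 + T a$
$127 \cdot 6 + f{\left(D{\left(w \right)},-2 \right)} = 127 \cdot 6 + \left(2 + \left(-2 + \left(-3\right)^{2} - -6\right) \left(-2\right)\right) = 762 + \left(2 + \left(-2 + 9 + 6\right) \left(-2\right)\right) = 762 + \left(2 + 13 \left(-2\right)\right) = 762 + \left(2 - 26\right) = 762 - 24 = 738$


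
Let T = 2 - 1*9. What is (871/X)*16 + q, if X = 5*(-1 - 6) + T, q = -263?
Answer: -12491/21 ≈ -594.81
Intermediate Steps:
T = -7 (T = 2 - 9 = -7)
X = -42 (X = 5*(-1 - 6) - 7 = 5*(-7) - 7 = -35 - 7 = -42)
(871/X)*16 + q = (871/(-42))*16 - 263 = (871*(-1/42))*16 - 263 = -871/42*16 - 263 = -6968/21 - 263 = -12491/21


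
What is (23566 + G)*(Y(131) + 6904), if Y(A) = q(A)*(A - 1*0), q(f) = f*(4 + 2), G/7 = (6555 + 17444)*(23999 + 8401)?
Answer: 598022054680420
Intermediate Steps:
G = 5442973200 (G = 7*((6555 + 17444)*(23999 + 8401)) = 7*(23999*32400) = 7*777567600 = 5442973200)
q(f) = 6*f (q(f) = f*6 = 6*f)
Y(A) = 6*A² (Y(A) = (6*A)*(A - 1*0) = (6*A)*(A + 0) = (6*A)*A = 6*A²)
(23566 + G)*(Y(131) + 6904) = (23566 + 5442973200)*(6*131² + 6904) = 5442996766*(6*17161 + 6904) = 5442996766*(102966 + 6904) = 5442996766*109870 = 598022054680420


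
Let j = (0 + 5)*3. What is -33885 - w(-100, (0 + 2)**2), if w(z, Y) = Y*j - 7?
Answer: -33938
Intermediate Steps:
j = 15 (j = 5*3 = 15)
w(z, Y) = -7 + 15*Y (w(z, Y) = Y*15 - 7 = 15*Y - 7 = -7 + 15*Y)
-33885 - w(-100, (0 + 2)**2) = -33885 - (-7 + 15*(0 + 2)**2) = -33885 - (-7 + 15*2**2) = -33885 - (-7 + 15*4) = -33885 - (-7 + 60) = -33885 - 1*53 = -33885 - 53 = -33938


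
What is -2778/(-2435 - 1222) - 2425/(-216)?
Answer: 3156091/263304 ≈ 11.986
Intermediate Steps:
-2778/(-2435 - 1222) - 2425/(-216) = -2778/(-3657) - 2425*(-1/216) = -2778*(-1/3657) + 2425/216 = 926/1219 + 2425/216 = 3156091/263304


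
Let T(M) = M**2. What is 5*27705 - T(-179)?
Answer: 106484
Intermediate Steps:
5*27705 - T(-179) = 5*27705 - 1*(-179)**2 = 138525 - 1*32041 = 138525 - 32041 = 106484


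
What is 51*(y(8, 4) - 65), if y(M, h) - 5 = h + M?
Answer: -2448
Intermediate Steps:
y(M, h) = 5 + M + h (y(M, h) = 5 + (h + M) = 5 + (M + h) = 5 + M + h)
51*(y(8, 4) - 65) = 51*((5 + 8 + 4) - 65) = 51*(17 - 65) = 51*(-48) = -2448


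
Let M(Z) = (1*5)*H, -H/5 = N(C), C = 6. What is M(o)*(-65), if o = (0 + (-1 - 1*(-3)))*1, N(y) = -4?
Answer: -6500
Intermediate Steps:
H = 20 (H = -5*(-4) = 20)
o = 2 (o = (0 + (-1 + 3))*1 = (0 + 2)*1 = 2*1 = 2)
M(Z) = 100 (M(Z) = (1*5)*20 = 5*20 = 100)
M(o)*(-65) = 100*(-65) = -6500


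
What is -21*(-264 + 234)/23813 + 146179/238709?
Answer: 3631347197/5684377417 ≈ 0.63883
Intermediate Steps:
-21*(-264 + 234)/23813 + 146179/238709 = -21*(-30)*(1/23813) + 146179*(1/238709) = 630*(1/23813) + 146179/238709 = 630/23813 + 146179/238709 = 3631347197/5684377417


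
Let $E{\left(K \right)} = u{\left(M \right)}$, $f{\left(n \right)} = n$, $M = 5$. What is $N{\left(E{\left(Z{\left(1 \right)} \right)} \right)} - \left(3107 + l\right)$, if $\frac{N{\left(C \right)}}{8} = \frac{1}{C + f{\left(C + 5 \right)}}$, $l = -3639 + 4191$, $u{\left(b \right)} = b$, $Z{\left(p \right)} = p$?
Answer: $- \frac{54877}{15} \approx -3658.5$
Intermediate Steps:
$l = 552$
$E{\left(K \right)} = 5$
$N{\left(C \right)} = \frac{8}{5 + 2 C}$ ($N{\left(C \right)} = \frac{8}{C + \left(C + 5\right)} = \frac{8}{C + \left(5 + C\right)} = \frac{8}{5 + 2 C}$)
$N{\left(E{\left(Z{\left(1 \right)} \right)} \right)} - \left(3107 + l\right) = \frac{8}{5 + 2 \cdot 5} - 3659 = \frac{8}{5 + 10} - 3659 = \frac{8}{15} - 3659 = - \frac{54877}{15}$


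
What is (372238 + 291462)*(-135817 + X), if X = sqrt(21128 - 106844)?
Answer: -90141742900 + 3982200*I*sqrt(2381) ≈ -9.0142e+10 + 1.9431e+8*I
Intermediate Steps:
X = 6*I*sqrt(2381) (X = sqrt(-85716) = 6*I*sqrt(2381) ≈ 292.77*I)
(372238 + 291462)*(-135817 + X) = (372238 + 291462)*(-135817 + 6*I*sqrt(2381)) = 663700*(-135817 + 6*I*sqrt(2381)) = -90141742900 + 3982200*I*sqrt(2381)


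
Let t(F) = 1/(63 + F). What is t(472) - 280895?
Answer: -150278824/535 ≈ -2.8090e+5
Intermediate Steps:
t(472) - 280895 = 1/(63 + 472) - 280895 = 1/535 - 280895 = -150278824/535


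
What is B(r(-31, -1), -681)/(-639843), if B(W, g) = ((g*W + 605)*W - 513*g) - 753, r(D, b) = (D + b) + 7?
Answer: 92150/639843 ≈ 0.14402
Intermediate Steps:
r(D, b) = 7 + D + b
B(W, g) = -753 - 513*g + W*(605 + W*g) (B(W, g) = ((W*g + 605)*W - 513*g) - 753 = ((605 + W*g)*W - 513*g) - 753 = (W*(605 + W*g) - 513*g) - 753 = (-513*g + W*(605 + W*g)) - 753 = -753 - 513*g + W*(605 + W*g))
B(r(-31, -1), -681)/(-639843) = (-753 - 513*(-681) + 605*(7 - 31 - 1) - 681*(7 - 31 - 1)²)/(-639843) = (-753 + 349353 + 605*(-25) - 681*(-25)²)*(-1/639843) = (-753 + 349353 - 15125 - 681*625)*(-1/639843) = (-753 + 349353 - 15125 - 425625)*(-1/639843) = -92150*(-1/639843) = 92150/639843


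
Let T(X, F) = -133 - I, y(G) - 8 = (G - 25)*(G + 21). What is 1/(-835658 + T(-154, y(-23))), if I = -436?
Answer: -1/835355 ≈ -1.1971e-6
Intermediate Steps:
y(G) = 8 + (-25 + G)*(21 + G) (y(G) = 8 + (G - 25)*(G + 21) = 8 + (-25 + G)*(21 + G))
T(X, F) = 303 (T(X, F) = -133 - 1*(-436) = -133 + 436 = 303)
1/(-835658 + T(-154, y(-23))) = 1/(-835658 + 303) = 1/(-835355) = -1/835355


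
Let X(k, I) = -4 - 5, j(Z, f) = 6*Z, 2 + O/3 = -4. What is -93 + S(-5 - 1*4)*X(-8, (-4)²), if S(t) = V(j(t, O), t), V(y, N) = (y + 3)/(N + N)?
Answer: -237/2 ≈ -118.50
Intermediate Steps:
O = -18 (O = -6 + 3*(-4) = -6 - 12 = -18)
X(k, I) = -9
V(y, N) = (3 + y)/(2*N) (V(y, N) = (3 + y)/((2*N)) = (3 + y)*(1/(2*N)) = (3 + y)/(2*N))
S(t) = (3 + 6*t)/(2*t)
-93 + S(-5 - 1*4)*X(-8, (-4)²) = -93 + (3 + 3/(2*(-5 - 1*4)))*(-9) = -93 + (3 + 3/(2*(-5 - 4)))*(-9) = -93 + (3 + (3/2)/(-9))*(-9) = -93 + (3 + (3/2)*(-⅑))*(-9) = -93 + (3 - ⅙)*(-9) = -93 + (17/6)*(-9) = -93 - 51/2 = -237/2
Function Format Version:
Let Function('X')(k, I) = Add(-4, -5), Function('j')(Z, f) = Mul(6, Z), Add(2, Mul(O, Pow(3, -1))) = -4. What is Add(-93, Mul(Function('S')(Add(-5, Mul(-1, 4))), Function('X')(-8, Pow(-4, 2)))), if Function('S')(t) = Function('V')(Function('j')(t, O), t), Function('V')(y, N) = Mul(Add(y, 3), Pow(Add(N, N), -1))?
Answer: Rational(-237, 2) ≈ -118.50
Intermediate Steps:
O = -18 (O = Add(-6, Mul(3, -4)) = Add(-6, -12) = -18)
Function('X')(k, I) = -9
Function('V')(y, N) = Mul(Rational(1, 2), Pow(N, -1), Add(3, y)) (Function('V')(y, N) = Mul(Add(3, y), Pow(Mul(2, N), -1)) = Mul(Add(3, y), Mul(Rational(1, 2), Pow(N, -1))) = Mul(Rational(1, 2), Pow(N, -1), Add(3, y)))
Function('S')(t) = Mul(Rational(1, 2), Pow(t, -1), Add(3, Mul(6, t)))
Add(-93, Mul(Function('S')(Add(-5, Mul(-1, 4))), Function('X')(-8, Pow(-4, 2)))) = Add(-93, Mul(Add(3, Mul(Rational(3, 2), Pow(Add(-5, Mul(-1, 4)), -1))), -9)) = Add(-93, Mul(Add(3, Mul(Rational(3, 2), Pow(Add(-5, -4), -1))), -9)) = Add(-93, Mul(Add(3, Mul(Rational(3, 2), Pow(-9, -1))), -9)) = Add(-93, Mul(Add(3, Mul(Rational(3, 2), Rational(-1, 9))), -9)) = Add(-93, Mul(Add(3, Rational(-1, 6)), -9)) = Add(-93, Mul(Rational(17, 6), -9)) = Add(-93, Rational(-51, 2)) = Rational(-237, 2)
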